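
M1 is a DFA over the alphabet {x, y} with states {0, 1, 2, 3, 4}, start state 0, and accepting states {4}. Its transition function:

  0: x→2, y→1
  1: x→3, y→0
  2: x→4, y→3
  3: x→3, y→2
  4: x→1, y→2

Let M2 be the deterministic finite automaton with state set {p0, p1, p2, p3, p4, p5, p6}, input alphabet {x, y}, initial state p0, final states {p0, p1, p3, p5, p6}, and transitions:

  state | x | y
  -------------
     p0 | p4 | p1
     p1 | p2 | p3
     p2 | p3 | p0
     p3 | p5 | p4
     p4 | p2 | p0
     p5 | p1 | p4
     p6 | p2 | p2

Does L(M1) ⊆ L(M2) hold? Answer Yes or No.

No

The string xx is in L(M1) but not in L(M2).
So L(M1) ⊄ L(M2).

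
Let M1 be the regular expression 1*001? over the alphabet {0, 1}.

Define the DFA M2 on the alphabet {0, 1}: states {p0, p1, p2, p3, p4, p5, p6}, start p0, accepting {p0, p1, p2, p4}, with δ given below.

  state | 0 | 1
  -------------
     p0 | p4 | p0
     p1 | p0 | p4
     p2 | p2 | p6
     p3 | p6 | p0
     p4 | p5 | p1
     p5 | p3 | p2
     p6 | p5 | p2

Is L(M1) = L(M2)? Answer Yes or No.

The string 00 is accepted by M1 but rejected by M2.
So L(M1) ≠ L(M2).

No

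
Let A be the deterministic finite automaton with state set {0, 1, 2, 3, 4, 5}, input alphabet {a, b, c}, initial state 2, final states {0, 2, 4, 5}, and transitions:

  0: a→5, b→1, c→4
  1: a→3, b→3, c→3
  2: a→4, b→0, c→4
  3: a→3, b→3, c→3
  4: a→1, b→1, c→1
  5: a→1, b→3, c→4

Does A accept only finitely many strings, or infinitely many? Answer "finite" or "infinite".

finite

The useful states (reachable from 2 and able to reach an accepting state) are {0, 2, 4, 5}.
Restricted to these states the transition graph has no cycle, so every accepting path has bounded length and L is finite.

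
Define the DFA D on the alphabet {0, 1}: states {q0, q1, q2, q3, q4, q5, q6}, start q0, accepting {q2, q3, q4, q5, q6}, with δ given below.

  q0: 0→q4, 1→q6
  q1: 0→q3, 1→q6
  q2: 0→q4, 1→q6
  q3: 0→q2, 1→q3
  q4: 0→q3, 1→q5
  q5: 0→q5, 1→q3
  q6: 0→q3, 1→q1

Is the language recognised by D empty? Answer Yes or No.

The string 0 is accepted: the run q0 → q4 ends in the accepting state q4.
Since at least one string is accepted, L(D) is not empty.

No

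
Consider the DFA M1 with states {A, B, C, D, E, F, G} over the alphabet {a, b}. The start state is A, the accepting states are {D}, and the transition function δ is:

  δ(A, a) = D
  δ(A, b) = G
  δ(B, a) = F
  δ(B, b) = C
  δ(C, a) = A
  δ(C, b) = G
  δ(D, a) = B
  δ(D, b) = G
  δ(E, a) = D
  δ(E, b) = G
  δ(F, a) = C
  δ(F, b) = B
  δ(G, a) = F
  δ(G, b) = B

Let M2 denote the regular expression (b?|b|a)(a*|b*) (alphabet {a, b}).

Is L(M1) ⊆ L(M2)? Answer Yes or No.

The string aabaa is in L(M1) but not in L(M2).
So L(M1) ⊄ L(M2).

No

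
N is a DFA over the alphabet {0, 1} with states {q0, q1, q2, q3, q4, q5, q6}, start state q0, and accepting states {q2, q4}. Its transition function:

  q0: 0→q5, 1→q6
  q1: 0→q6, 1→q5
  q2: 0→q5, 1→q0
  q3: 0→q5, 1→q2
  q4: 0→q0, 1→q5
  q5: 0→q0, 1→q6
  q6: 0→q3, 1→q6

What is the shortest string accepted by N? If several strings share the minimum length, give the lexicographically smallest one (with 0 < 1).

A breadth-first search from q0 reaches an accepting state first via the path q0 → q6 → q3 → q2 on input 101.
No string of length < 3 is accepted (BFS exhausts all shorter strings without reaching an accepting state), and 101 is the lexicographically least accepting string of length 3.

101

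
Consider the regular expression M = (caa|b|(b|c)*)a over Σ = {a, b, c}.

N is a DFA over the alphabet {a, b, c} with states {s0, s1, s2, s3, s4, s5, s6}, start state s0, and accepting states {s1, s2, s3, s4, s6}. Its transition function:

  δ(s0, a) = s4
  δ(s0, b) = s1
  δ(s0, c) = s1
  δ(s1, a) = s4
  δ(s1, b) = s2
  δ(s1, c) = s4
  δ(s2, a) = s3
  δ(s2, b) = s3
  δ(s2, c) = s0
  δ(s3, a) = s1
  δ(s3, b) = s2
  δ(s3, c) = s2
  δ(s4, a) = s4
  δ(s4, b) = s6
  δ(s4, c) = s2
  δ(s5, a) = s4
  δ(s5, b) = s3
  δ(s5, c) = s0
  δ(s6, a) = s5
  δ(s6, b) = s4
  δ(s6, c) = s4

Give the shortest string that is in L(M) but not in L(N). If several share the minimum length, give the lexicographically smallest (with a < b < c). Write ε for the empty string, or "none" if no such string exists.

The string bcba is accepted by M but not by N.
No shorter string lies in the difference, and bcba is the lexicographically first length-4 string in L(M) \ L(N).

bcba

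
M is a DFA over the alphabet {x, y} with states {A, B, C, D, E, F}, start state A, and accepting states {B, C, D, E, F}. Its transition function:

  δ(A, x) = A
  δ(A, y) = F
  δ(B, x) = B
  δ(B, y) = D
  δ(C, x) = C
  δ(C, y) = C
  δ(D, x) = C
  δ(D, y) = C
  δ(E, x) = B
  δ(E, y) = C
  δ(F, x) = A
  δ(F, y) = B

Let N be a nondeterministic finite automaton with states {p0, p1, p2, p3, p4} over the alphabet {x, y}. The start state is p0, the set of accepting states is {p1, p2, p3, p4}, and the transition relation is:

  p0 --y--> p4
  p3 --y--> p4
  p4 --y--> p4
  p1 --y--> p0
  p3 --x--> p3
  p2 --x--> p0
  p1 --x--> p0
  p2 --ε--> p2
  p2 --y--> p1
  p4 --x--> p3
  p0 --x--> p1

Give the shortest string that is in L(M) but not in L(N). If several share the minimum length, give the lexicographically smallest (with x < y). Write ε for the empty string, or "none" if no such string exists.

xy

The string xy is accepted by M but not by N.
No shorter string lies in the difference, and xy is the lexicographically first length-2 string in L(M) \ L(N).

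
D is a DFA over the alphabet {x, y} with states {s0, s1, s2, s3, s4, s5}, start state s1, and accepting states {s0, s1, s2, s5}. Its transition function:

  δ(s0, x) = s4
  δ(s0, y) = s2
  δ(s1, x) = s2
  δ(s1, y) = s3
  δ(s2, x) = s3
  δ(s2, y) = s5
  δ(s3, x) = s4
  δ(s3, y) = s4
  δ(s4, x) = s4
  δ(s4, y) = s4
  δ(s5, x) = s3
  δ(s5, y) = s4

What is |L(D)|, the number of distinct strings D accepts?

The useful subgraph on states {s1, s2, s5} is acyclic, so L(D) is finite; the longest accepting path visits 3 useful states, giving maximum string length 2.
Counting accepting paths from s1 by length: 1 of length 0, 1 of length 1, 1 of length 2. Total 3.

3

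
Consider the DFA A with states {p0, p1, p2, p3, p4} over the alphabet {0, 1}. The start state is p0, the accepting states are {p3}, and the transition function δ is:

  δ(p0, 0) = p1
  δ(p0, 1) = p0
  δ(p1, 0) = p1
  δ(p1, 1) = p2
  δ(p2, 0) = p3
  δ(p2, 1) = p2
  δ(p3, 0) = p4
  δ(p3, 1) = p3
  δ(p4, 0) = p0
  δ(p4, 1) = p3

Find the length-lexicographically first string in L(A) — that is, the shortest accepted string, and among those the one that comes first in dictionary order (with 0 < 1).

010

A breadth-first search from p0 reaches an accepting state first via the path p0 → p1 → p2 → p3 on input 010.
No string of length < 3 is accepted (BFS exhausts all shorter strings without reaching an accepting state), and 010 is the lexicographically least accepting string of length 3.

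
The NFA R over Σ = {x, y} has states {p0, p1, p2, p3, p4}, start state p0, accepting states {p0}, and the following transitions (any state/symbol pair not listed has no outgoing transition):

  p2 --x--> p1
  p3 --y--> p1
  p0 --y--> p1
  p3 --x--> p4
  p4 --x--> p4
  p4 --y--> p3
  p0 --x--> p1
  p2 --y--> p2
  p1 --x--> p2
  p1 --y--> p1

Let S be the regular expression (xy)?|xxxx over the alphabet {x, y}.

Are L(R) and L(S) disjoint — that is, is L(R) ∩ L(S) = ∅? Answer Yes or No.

No

The empty string ε is accepted by both R and S.
Hence L(R) ∩ L(S) ≠ ∅.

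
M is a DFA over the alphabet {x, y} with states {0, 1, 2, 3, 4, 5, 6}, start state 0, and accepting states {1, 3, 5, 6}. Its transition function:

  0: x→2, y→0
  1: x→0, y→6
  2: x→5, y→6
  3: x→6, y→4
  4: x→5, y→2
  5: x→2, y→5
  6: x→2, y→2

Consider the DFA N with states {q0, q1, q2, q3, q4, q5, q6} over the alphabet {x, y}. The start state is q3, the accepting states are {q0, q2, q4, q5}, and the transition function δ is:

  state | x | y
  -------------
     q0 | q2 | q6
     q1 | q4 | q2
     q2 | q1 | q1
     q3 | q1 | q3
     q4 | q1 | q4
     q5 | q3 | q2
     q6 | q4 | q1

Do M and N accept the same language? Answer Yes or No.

Exploring the product automaton M × N from the start pair (0, q3), following both machines on each input symbol, reaches 4 state pairs: (0, q3), (2, q1), (5, q4), (6, q2).
M accepts in {1, 3, 5, 6} and N accepts in {q0, q2, q4, q5}. In every reachable pair the two components are either both accepting — (5, q4), (6, q2) — or both non-accepting, so no string is accepted by exactly one of the machines: L(M) \ L(N) and L(N) \ L(M) are both empty.
Hence every string is accepted by M iff it is accepted by N, and the two languages coincide.

Yes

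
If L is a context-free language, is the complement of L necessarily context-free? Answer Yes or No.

CFLs are closed under union, so if they were also closed under complement they would be closed under intersection by De Morgan (L₁ ∩ L₂ is the complement of the union of the complements). But {aⁿbⁿcᵐ} ∩ {aᵐbⁿcⁿ} = {aⁿbⁿcⁿ} is not context-free although both operands are.

No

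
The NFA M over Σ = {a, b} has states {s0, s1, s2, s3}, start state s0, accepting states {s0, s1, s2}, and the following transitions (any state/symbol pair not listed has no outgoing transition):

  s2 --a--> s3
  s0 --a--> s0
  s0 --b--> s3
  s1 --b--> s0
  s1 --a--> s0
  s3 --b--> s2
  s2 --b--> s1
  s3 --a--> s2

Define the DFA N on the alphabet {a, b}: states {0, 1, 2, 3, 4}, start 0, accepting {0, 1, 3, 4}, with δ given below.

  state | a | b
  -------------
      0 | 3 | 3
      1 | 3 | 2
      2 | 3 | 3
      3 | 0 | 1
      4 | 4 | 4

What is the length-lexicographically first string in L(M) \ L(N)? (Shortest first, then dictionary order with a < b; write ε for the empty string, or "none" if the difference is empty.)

abb

The string abb is accepted by M but not by N.
No shorter string lies in the difference, and abb is the lexicographically first length-3 string in L(M) \ L(N).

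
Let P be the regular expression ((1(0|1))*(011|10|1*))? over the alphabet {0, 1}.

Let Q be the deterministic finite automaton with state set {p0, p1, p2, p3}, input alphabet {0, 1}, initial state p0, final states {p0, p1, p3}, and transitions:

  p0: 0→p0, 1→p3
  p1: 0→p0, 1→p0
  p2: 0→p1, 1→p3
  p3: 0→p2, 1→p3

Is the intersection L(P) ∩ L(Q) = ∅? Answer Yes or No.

The empty string ε is accepted by both P and Q.
Hence L(P) ∩ L(Q) ≠ ∅.

No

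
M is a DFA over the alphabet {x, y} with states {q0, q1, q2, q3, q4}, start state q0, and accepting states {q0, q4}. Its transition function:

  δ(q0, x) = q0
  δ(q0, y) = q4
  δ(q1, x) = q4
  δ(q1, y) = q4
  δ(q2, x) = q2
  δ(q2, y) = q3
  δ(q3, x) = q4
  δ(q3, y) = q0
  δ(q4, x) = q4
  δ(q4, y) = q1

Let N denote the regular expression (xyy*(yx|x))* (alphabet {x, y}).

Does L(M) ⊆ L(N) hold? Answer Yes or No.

The string x is in L(M) but not in L(N).
So L(M) ⊄ L(N).

No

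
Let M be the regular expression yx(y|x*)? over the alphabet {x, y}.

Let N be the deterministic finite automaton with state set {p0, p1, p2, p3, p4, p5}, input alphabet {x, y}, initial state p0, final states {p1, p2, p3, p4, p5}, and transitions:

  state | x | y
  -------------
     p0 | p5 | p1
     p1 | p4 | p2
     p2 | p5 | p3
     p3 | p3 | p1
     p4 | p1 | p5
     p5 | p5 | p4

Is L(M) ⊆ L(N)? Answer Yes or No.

Yes

Converting the expression M to a DFA (subset construction, then merging equivalent states) gives the minimal DFA with states {m0, m1, m2, m3, m4, m5}, start state m0, accepting states {m3, m4, m5} and transitions m0: x→m1, y→m2; m1: x→m1, y→m1; m2: x→m3, y→m1; m3: x→m4, y→m5; m4: x→m4, y→m1; m5: x→m1, y→m1.
Exploring the product automaton M × N from the start pair (m0, p0), following both machines on each input symbol, reaches 11 state pairs: (m0, p0), (m1, p5), (m2, p1), (m1, p4), (m3, p4), (m1, p2), (m1, p1), (m4, p1), (m5, p5), (m1, p3), (m4, p4).
M accepts in {m3, m4, m5} and N accepts in {p1, p2, p3, p4, p5}. The reachable pairs whose M-component is accepting are (m3, p4), (m4, p1), (m5, p5), (m4, p4); in each of them the N-component is accepting too, so the product for L(M) \ L(N) (M-component accepting, N-component rejecting) has no reachable accepting pair and the difference is empty.
Hence every string in L(M) is also in L(N).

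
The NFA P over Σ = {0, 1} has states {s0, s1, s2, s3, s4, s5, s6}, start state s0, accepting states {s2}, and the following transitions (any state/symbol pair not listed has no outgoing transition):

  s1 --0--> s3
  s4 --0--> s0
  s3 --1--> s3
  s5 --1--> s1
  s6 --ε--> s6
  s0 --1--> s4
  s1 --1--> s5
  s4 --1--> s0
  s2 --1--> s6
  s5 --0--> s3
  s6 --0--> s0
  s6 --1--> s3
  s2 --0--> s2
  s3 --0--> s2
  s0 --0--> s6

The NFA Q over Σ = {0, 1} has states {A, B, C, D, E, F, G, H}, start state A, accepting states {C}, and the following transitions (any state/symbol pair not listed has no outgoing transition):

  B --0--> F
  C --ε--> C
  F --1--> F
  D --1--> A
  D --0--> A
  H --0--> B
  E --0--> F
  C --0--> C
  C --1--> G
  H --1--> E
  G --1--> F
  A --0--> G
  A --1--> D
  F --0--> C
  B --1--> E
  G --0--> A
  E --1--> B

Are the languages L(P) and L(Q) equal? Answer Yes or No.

Yes

Exploring the product automaton P × Q from the start pair (s0, A), following both machines on each input symbol, reaches 5 state pairs: (s0, A), (s6, G), (s4, D), (s3, F), (s2, C).
P accepts in {s2} and Q accepts in {C}. In every reachable pair the two components are either both accepting — (s2, C) — or both non-accepting, so no string is accepted by exactly one of the machines: L(P) \ L(Q) and L(Q) \ L(P) are both empty.
Hence every string is accepted by P iff it is accepted by Q, and the two languages coincide.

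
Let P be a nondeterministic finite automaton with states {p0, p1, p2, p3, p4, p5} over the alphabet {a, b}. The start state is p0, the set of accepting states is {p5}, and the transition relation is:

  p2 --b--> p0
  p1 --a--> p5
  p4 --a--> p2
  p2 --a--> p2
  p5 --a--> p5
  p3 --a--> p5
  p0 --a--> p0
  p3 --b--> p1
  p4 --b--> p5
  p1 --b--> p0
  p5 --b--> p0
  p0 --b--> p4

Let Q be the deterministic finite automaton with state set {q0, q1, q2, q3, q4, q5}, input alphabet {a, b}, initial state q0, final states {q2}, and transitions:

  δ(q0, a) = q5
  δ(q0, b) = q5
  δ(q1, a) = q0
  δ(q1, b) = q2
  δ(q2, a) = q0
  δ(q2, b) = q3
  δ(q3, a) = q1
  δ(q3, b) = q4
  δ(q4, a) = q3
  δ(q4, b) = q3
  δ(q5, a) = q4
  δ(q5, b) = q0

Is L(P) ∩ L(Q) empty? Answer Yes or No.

Exploring the product automaton P × Q from the start pair (p0, q0), following both machines on each input symbol, reaches 21 state pairs: (p0, q0), (p0, q5), (p4, q5), (p0, q4), (p4, q0), (p2, q4), (p5, q0), (p0, q3), (p4, q3), (p2, q5), (p5, q5), (p2, q3), (p0, q1), (p4, q4), (p2, q1), (p5, q4), (p4, q2), (p5, q3), (p2, q0), (p0, q2), (p5, q1).
P accepts in {p5} and Q accepts in {q2}; no reachable pair has both components accepting, so no string drives both machines to acceptance simultaneously and L(P) ∩ L(Q) = ∅.
So no string is accepted by both, and the intersection is empty.

Yes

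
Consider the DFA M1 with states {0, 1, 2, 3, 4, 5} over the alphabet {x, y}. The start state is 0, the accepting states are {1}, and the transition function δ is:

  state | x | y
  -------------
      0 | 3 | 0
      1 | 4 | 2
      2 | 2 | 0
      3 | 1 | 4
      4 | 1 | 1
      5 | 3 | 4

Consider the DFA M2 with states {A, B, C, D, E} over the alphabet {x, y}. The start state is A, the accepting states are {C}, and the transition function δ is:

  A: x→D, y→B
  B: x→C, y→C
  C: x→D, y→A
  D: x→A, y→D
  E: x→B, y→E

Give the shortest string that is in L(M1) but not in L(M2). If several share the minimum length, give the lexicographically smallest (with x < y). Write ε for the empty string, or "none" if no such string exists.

xx

The string xx is accepted by M1 but not by M2.
No shorter string lies in the difference, and xx is the lexicographically first length-2 string in L(M1) \ L(M2).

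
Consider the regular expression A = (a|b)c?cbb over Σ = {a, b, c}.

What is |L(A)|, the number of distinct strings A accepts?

The expression has no Kleene star, so L(A) is finite. Expanding the alternatives gives {acbb, bcbb, accbb, bccbb}.
That is 2 of length 4, 2 of length 5: 4 strings in all.

4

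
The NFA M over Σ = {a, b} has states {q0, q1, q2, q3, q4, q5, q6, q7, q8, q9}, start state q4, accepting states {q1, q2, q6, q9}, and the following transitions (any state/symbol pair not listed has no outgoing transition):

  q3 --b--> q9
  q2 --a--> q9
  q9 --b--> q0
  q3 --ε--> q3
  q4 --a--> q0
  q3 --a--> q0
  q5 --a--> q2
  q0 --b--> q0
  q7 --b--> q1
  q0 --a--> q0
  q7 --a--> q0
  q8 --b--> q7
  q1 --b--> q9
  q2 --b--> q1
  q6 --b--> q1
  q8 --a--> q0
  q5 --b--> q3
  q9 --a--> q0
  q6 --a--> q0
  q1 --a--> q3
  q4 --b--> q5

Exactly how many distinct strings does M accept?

6

The useful subgraph on states {q1, q2, q3, q4, q5, q9} is acyclic, so L(M) is finite; the longest accepting path visits 6 useful states, giving maximum string length 5.
Counting accepting paths from q4 by length: 1 of length 2, 3 of length 3, 1 of length 4, 1 of length 5. Total 6.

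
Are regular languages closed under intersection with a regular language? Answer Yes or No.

This is a special case of closure under intersection: the product of the two DFAs, accepting on F₁ × F₂, recognises the intersection.
So the regular languages are closed under intersection with a regular language.

Yes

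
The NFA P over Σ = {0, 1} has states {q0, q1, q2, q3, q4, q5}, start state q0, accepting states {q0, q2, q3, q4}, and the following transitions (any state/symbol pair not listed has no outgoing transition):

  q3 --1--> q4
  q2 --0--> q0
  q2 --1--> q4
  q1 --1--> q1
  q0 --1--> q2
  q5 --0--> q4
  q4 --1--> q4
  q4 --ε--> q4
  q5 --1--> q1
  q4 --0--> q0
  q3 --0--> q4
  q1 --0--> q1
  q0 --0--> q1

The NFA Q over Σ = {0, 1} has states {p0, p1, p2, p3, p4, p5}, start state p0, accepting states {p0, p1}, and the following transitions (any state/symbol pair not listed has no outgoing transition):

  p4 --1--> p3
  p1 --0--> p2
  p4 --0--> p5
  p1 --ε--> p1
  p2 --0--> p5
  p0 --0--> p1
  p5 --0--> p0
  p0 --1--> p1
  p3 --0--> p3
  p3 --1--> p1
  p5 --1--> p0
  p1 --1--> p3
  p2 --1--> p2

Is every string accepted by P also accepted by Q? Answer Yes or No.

No

The string 10 is in L(P) but not in L(Q).
So L(P) ⊄ L(Q).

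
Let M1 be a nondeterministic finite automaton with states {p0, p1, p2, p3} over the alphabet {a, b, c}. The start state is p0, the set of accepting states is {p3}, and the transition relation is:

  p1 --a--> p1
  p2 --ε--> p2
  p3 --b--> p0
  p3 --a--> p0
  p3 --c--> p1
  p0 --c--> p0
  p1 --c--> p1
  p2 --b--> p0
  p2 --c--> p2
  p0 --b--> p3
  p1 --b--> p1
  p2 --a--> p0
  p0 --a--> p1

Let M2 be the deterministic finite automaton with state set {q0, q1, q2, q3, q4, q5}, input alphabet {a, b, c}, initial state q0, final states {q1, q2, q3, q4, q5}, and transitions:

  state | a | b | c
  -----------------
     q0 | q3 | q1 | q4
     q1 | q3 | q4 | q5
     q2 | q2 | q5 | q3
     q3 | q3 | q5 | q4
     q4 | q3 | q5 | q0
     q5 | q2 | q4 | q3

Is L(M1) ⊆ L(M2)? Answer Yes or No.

Exploring the product automaton M1 × M2 from the start pair (p0, q0), following both machines on each input symbol, reaches 12 state pairs: (p0, q0), (p1, q3), (p3, q1), (p0, q4), (p1, q5), (p1, q4), (p0, q3), (p3, q5), (p1, q2), (p1, q0), (p0, q2), (p1, q1).
M1 accepts in {p3} and M2 accepts in {q1, q2, q3, q4, q5}. The reachable pairs whose M1-component is accepting are (p3, q1), (p3, q5); in each of them the M2-component is accepting too, so the product for L(M1) \ L(M2) (M1-component accepting, M2-component rejecting) has no reachable accepting pair and the difference is empty.
Hence every string in L(M1) is also in L(M2).

Yes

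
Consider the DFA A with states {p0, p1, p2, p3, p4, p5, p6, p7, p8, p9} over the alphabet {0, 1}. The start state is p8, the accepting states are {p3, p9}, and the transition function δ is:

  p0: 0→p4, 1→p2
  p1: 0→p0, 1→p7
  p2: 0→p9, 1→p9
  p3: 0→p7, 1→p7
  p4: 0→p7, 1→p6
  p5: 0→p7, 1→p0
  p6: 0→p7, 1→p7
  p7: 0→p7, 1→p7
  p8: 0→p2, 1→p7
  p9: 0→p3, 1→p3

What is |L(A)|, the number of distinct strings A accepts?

6

The useful subgraph on states {p2, p3, p8, p9} is acyclic, so L(A) is finite; the longest accepting path visits 4 useful states, giving maximum string length 3.
Counting accepting paths from p8 by length: 2 of length 2, 4 of length 3. Total 6.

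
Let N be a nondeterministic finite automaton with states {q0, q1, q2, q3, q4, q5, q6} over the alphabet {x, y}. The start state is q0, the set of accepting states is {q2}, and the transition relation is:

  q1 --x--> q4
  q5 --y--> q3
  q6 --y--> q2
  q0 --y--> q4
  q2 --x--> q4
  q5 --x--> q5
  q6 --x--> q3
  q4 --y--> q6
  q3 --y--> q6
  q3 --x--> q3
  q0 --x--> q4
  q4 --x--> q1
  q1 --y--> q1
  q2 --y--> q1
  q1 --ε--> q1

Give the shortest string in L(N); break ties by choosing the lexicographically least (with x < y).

xyy

A breadth-first search from q0 reaches an accepting state first via the path q0 → q4 → q6 → q2 on input xyy.
No string of length < 3 is accepted (BFS exhausts all shorter strings without reaching an accepting state), and xyy is the lexicographically least accepting string of length 3.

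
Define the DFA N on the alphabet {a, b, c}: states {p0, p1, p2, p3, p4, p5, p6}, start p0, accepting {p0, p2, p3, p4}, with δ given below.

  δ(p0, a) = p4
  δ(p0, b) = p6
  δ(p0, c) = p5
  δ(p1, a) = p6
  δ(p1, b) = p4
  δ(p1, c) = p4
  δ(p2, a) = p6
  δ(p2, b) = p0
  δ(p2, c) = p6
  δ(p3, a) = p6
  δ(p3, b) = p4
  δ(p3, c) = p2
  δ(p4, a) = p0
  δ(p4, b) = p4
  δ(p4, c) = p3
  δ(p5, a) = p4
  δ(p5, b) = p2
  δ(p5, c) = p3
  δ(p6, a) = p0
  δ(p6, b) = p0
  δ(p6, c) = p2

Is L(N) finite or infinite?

State p0 is reachable from the start and can reach an accepting state, and it lies on the cycle p0 → p4 → p0.
Traversing that cycle any number of times yields accepted strings of unbounded length, so the language is infinite.

infinite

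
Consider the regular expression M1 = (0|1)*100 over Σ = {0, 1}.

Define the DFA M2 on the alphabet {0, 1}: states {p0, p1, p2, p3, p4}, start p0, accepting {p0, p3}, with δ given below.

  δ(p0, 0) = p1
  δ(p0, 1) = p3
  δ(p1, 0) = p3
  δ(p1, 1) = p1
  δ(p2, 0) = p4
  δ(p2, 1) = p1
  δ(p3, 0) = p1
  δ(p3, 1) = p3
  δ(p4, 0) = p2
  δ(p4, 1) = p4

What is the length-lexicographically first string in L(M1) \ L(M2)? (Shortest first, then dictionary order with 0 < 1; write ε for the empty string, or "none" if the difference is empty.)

0100

The string 0100 is accepted by M1 but not by M2.
No shorter string lies in the difference, and 0100 is the lexicographically first length-4 string in L(M1) \ L(M2).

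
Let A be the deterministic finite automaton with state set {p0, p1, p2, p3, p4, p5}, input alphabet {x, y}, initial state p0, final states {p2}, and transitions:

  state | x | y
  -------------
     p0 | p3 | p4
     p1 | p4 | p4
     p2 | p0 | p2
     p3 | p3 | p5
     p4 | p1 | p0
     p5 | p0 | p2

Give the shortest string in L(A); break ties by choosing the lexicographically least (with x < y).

A breadth-first search from p0 reaches an accepting state first via the path p0 → p3 → p5 → p2 on input xyy.
No string of length < 3 is accepted (BFS exhausts all shorter strings without reaching an accepting state), and xyy is the lexicographically least accepting string of length 3.

xyy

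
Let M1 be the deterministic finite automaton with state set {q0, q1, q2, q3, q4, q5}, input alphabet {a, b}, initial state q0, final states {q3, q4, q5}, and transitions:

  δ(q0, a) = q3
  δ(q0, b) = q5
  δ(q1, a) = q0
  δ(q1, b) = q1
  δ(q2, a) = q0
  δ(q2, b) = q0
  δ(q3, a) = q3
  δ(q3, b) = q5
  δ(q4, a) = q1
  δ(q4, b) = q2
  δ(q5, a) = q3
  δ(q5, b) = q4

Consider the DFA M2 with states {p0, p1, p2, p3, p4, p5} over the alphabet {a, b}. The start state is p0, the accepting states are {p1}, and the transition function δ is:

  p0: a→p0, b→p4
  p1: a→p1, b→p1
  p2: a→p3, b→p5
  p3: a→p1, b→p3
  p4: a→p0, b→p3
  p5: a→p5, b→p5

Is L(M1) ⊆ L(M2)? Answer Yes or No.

The string a is in L(M1) but not in L(M2).
So L(M1) ⊄ L(M2).

No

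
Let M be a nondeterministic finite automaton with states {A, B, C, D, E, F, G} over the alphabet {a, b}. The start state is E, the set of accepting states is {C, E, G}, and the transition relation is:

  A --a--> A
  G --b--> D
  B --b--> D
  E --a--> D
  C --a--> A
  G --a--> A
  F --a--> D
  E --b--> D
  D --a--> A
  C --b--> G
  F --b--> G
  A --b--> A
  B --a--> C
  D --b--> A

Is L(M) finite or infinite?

finite

The useful states (reachable from E and able to reach an accepting state) are {E}.
Restricted to these states the transition graph has no cycle, so every accepting path has bounded length and L is finite.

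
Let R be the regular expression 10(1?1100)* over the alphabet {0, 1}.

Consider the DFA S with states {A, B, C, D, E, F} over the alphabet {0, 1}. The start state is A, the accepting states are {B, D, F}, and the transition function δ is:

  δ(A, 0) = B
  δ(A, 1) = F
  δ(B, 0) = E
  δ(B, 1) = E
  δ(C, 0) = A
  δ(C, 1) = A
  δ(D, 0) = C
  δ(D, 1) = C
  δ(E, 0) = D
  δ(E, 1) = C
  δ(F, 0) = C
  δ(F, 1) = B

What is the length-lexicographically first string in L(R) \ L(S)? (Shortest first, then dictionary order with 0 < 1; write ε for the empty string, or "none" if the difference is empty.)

10

The string 10 is accepted by R but not by S.
No shorter string lies in the difference, and 10 is the lexicographically first length-2 string in L(R) \ L(S).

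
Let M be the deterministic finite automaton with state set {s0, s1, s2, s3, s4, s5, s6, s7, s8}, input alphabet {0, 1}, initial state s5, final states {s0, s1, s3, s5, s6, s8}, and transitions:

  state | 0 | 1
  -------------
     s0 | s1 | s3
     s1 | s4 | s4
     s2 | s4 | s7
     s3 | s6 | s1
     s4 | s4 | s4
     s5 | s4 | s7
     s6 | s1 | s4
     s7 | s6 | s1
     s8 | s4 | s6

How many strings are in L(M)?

4

The useful subgraph on states {s1, s5, s6, s7} is acyclic, so L(M) is finite; the longest accepting path visits 4 useful states, giving maximum string length 3.
Counting accepting paths from s5 by length: 1 of length 0, 2 of length 2, 1 of length 3. Total 4.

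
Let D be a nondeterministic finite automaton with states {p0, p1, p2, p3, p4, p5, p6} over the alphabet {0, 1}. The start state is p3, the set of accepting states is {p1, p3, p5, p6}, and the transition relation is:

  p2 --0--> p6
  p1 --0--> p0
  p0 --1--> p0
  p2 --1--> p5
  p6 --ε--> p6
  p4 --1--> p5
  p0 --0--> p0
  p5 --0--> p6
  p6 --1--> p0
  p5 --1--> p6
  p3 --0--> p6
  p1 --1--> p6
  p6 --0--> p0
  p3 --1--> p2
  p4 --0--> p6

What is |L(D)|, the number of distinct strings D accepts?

The useful subgraph on states {p2, p3, p5, p6} is acyclic, so L(D) is finite; the longest accepting path visits 4 useful states, giving maximum string length 3.
Counting accepting paths from p3 by length: 1 of length 0, 1 of length 1, 2 of length 2, 2 of length 3. Total 6.

6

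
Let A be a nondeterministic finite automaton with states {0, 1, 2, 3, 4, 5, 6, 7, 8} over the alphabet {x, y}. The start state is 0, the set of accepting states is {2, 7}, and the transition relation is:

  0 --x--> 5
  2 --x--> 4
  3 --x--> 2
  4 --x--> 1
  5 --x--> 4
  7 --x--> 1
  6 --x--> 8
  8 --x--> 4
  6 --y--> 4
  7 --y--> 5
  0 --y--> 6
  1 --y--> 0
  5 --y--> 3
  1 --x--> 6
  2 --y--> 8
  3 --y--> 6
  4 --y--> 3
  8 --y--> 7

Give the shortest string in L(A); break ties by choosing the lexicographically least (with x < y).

A breadth-first search from 0 reaches an accepting state first via the path 0 → 5 → 3 → 2 on input xyx.
No string of length < 3 is accepted (BFS exhausts all shorter strings without reaching an accepting state), and xyx is the lexicographically least accepting string of length 3.

xyx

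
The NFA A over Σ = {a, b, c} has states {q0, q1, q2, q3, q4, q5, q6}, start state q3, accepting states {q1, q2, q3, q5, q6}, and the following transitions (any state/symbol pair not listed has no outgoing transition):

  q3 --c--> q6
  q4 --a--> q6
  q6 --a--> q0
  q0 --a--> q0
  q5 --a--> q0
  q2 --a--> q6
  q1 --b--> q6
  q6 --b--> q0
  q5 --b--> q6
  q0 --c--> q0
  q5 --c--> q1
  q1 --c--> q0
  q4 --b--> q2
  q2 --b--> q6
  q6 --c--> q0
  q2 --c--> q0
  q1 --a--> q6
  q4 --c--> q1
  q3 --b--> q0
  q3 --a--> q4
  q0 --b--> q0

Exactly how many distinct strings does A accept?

The useful subgraph on states {q1, q2, q3, q4, q6} is acyclic, so L(A) is finite; the longest accepting path visits 4 useful states, giving maximum string length 3.
Counting accepting paths from q3 by length: 1 of length 0, 1 of length 1, 3 of length 2, 4 of length 3. Total 9.

9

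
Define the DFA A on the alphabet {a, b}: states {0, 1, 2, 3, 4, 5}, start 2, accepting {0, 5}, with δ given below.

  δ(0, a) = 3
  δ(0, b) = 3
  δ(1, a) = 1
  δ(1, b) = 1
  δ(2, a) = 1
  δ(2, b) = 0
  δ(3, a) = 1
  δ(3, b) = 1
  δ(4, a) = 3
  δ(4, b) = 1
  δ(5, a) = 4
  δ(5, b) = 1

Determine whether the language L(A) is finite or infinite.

The useful states (reachable from 2 and able to reach an accepting state) are {0, 2}.
Restricted to these states the transition graph has no cycle, so every accepting path has bounded length and L is finite.

finite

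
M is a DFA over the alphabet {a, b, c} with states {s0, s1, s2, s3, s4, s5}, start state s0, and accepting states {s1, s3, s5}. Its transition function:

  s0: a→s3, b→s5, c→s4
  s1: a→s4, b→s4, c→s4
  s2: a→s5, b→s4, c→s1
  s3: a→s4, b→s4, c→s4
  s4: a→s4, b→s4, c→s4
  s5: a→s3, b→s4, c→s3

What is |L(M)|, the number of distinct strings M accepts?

The useful subgraph on states {s0, s3, s5} is acyclic, so L(M) is finite; the longest accepting path visits 3 useful states, giving maximum string length 2.
Counting accepting paths from s0 by length: 2 of length 1, 2 of length 2. Total 4.

4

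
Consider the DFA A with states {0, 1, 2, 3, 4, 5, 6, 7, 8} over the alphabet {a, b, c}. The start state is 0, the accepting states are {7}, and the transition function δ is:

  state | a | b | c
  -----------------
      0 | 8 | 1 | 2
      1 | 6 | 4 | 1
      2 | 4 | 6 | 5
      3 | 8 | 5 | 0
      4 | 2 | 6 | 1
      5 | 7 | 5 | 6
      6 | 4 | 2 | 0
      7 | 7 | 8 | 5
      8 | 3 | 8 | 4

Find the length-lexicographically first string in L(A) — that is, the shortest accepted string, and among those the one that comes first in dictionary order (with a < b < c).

A breadth-first search from 0 reaches an accepting state first via the path 0 → 2 → 5 → 7 on input cca.
No string of length < 3 is accepted (BFS exhausts all shorter strings without reaching an accepting state), and cca is the lexicographically least accepting string of length 3.

cca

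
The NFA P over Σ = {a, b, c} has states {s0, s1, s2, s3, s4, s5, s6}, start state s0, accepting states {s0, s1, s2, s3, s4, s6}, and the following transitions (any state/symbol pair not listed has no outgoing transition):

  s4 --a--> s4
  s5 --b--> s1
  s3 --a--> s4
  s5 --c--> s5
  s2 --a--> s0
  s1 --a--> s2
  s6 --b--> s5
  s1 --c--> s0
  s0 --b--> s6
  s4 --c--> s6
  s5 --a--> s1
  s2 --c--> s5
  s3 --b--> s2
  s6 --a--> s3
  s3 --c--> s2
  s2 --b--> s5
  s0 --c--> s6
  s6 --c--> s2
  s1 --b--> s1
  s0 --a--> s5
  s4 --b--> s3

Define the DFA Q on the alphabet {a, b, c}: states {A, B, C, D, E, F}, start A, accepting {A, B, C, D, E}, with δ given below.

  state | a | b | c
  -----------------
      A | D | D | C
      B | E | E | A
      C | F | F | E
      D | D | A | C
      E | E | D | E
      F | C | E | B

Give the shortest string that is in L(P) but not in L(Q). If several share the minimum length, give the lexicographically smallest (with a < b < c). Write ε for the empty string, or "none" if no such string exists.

The string ca is accepted by P but not by Q.
No shorter string lies in the difference, and ca is the lexicographically first length-2 string in L(P) \ L(Q).

ca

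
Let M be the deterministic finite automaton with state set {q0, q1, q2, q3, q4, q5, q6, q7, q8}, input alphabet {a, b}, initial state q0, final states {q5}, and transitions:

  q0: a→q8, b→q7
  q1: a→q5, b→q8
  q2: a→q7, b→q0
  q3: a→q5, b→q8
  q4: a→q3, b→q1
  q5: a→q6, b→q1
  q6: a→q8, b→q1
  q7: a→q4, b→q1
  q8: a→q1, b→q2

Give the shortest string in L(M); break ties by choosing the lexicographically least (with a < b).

aaa

A breadth-first search from q0 reaches an accepting state first via the path q0 → q8 → q1 → q5 on input aaa.
No string of length < 3 is accepted (BFS exhausts all shorter strings without reaching an accepting state), and aaa is the lexicographically least accepting string of length 3.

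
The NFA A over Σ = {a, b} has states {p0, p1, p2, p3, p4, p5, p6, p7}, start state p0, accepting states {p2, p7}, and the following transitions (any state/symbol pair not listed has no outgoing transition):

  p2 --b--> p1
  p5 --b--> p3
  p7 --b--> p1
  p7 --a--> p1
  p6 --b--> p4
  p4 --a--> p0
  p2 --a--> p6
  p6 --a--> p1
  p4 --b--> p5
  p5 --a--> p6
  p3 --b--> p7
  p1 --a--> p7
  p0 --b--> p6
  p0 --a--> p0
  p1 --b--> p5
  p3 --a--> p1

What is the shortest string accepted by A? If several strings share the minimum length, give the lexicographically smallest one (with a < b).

baa

A breadth-first search from p0 reaches an accepting state first via the path p0 → p6 → p1 → p7 on input baa.
No string of length < 3 is accepted (BFS exhausts all shorter strings without reaching an accepting state), and baa is the lexicographically least accepting string of length 3.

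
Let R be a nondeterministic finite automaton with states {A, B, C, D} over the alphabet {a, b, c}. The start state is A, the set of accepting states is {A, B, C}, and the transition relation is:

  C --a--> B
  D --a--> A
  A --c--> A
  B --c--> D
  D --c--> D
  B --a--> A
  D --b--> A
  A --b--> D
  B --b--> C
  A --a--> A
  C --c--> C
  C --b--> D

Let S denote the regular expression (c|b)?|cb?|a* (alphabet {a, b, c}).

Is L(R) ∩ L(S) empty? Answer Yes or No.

No

The empty string ε is accepted by both R and S.
Hence L(R) ∩ L(S) ≠ ∅.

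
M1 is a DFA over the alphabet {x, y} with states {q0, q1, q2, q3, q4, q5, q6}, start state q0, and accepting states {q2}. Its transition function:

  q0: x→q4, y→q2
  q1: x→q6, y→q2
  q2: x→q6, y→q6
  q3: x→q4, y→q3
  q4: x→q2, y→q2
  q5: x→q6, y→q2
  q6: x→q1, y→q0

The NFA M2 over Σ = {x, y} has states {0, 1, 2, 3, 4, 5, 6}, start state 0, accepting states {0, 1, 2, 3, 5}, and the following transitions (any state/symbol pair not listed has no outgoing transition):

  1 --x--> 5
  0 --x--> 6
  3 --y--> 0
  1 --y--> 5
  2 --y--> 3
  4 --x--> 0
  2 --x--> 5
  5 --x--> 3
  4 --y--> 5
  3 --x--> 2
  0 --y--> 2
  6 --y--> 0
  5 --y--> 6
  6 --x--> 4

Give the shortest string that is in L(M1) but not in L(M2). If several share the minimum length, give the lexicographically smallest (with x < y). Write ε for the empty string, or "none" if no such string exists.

xx

The string xx is accepted by M1 but not by M2.
No shorter string lies in the difference, and xx is the lexicographically first length-2 string in L(M1) \ L(M2).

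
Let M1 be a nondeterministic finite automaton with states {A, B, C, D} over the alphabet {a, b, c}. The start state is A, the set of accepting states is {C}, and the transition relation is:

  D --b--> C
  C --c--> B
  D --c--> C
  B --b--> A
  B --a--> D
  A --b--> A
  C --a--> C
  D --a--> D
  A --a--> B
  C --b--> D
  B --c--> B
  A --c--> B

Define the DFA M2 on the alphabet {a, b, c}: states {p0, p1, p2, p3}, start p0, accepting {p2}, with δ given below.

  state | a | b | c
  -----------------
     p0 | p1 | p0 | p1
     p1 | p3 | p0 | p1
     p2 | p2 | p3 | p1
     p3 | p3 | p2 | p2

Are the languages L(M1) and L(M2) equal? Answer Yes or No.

Yes

Exploring the product automaton M1 × M2 from the start pair (A, p0), following both machines on each input symbol, reaches 4 state pairs: (A, p0), (B, p1), (D, p3), (C, p2).
M1 accepts in {C} and M2 accepts in {p2}. In every reachable pair the two components are either both accepting — (C, p2) — or both non-accepting, so no string is accepted by exactly one of the machines: L(M1) \ L(M2) and L(M2) \ L(M1) are both empty.
Hence every string is accepted by M1 iff it is accepted by M2, and the two languages coincide.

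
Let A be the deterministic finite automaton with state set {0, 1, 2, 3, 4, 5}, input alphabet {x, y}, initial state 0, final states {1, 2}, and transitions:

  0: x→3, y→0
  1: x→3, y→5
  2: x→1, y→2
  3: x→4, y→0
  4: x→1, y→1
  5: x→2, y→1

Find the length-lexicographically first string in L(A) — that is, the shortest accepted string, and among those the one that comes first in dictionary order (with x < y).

xxx

A breadth-first search from 0 reaches an accepting state first via the path 0 → 3 → 4 → 1 on input xxx.
No string of length < 3 is accepted (BFS exhausts all shorter strings without reaching an accepting state), and xxx is the lexicographically least accepting string of length 3.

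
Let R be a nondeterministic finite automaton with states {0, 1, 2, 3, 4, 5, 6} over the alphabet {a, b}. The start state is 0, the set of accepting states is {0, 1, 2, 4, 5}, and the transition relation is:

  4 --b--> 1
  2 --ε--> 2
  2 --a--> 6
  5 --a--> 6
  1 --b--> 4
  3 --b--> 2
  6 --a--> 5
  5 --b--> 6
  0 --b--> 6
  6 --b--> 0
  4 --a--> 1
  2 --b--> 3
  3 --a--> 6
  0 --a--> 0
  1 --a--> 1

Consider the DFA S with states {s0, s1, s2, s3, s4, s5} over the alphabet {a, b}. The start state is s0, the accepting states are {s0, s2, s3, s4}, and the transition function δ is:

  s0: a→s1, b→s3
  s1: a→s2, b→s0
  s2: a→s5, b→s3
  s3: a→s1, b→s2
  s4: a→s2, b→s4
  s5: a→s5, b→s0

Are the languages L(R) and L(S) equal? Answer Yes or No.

No

The string a is accepted by R but rejected by S.
So L(R) ≠ L(S).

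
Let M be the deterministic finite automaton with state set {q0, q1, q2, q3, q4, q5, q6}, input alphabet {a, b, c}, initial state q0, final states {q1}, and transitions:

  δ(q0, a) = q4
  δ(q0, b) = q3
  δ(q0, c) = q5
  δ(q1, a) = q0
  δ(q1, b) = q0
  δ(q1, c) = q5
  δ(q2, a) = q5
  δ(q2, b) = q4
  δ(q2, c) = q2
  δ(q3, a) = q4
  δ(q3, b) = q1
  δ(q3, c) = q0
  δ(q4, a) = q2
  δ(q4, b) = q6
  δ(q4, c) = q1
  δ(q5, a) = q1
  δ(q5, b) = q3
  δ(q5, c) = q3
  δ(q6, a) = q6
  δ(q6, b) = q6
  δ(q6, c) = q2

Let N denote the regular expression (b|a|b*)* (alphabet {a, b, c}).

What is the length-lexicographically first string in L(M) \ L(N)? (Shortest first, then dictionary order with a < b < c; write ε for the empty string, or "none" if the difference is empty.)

The string ac is accepted by M but not by N.
No shorter string lies in the difference, and ac is the lexicographically first length-2 string in L(M) \ L(N).

ac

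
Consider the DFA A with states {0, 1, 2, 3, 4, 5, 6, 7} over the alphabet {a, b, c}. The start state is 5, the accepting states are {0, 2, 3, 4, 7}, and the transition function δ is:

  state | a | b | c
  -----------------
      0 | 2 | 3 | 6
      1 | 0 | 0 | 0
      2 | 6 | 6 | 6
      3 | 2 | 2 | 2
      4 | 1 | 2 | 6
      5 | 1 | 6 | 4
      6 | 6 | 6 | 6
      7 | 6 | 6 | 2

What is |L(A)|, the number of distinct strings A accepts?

The useful subgraph on states {0, 1, 2, 3, 4, 5} is acyclic, so L(A) is finite; the longest accepting path visits 6 useful states, giving maximum string length 5.
Counting accepting paths from 5 by length: 1 of length 1, 4 of length 2, 9 of length 3, 15 of length 4, 9 of length 5. Total 38.

38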